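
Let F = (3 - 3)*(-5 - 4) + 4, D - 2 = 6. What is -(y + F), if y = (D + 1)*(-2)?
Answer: 14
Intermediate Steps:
D = 8 (D = 2 + 6 = 8)
y = -18 (y = (8 + 1)*(-2) = 9*(-2) = -18)
F = 4 (F = 0*(-9) + 4 = 0 + 4 = 4)
-(y + F) = -(-18 + 4) = -1*(-14) = 14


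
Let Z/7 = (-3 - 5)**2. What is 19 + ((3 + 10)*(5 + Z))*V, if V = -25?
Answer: -147206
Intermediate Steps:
Z = 448 (Z = 7*(-3 - 5)**2 = 7*(-8)**2 = 7*64 = 448)
19 + ((3 + 10)*(5 + Z))*V = 19 + ((3 + 10)*(5 + 448))*(-25) = 19 + (13*453)*(-25) = 19 + 5889*(-25) = 19 - 147225 = -147206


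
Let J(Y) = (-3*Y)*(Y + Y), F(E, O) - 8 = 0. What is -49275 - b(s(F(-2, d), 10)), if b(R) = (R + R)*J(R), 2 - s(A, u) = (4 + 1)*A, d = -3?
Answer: -707739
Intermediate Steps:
F(E, O) = 8 (F(E, O) = 8 + 0 = 8)
J(Y) = -6*Y² (J(Y) = (-3*Y)*(2*Y) = -6*Y²)
s(A, u) = 2 - 5*A (s(A, u) = 2 - (4 + 1)*A = 2 - 5*A)
b(R) = -12*R³ (b(R) = (R + R)*(-6*R²) = (2*R)*(-6*R²) = -12*R³)
-49275 - b(s(F(-2, d), 10)) = -49275 - (-12)*(2 - 5*8)³ = -49275 - (-12)*(2 - 40)³ = -49275 - (-12)*(-38)³ = -49275 - (-12)*(-54872) = -49275 - 1*658464 = -49275 - 658464 = -707739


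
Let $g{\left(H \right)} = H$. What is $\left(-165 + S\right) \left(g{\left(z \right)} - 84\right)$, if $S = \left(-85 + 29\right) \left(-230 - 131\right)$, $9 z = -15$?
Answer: $- \frac{5153107}{3} \approx -1.7177 \cdot 10^{6}$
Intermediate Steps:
$z = - \frac{5}{3}$ ($z = \frac{1}{9} \left(-15\right) = - \frac{5}{3} \approx -1.6667$)
$S = 20216$ ($S = \left(-56\right) \left(-361\right) = 20216$)
$\left(-165 + S\right) \left(g{\left(z \right)} - 84\right) = \left(-165 + 20216\right) \left(- \frac{5}{3} - 84\right) = 20051 \left(- \frac{257}{3}\right) = - \frac{5153107}{3}$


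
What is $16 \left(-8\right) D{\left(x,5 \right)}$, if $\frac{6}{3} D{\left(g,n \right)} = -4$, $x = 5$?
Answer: $256$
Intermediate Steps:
$D{\left(g,n \right)} = -2$ ($D{\left(g,n \right)} = \frac{1}{2} \left(-4\right) = -2$)
$16 \left(-8\right) D{\left(x,5 \right)} = 16 \left(-8\right) \left(-2\right) = \left(-128\right) \left(-2\right) = 256$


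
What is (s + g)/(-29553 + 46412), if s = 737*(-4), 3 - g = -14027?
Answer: 11082/16859 ≈ 0.65733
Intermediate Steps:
g = 14030 (g = 3 - 1*(-14027) = 3 + 14027 = 14030)
s = -2948
(s + g)/(-29553 + 46412) = (-2948 + 14030)/(-29553 + 46412) = 11082/16859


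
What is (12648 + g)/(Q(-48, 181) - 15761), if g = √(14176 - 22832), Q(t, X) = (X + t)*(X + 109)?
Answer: 4216/7603 + 4*I*√541/22809 ≈ 0.55452 + 0.004079*I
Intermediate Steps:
Q(t, X) = (109 + X)*(X + t) (Q(t, X) = (X + t)*(109 + X) = (109 + X)*(X + t))
g = 4*I*√541 (g = √(-8656) = 4*I*√541 ≈ 93.038*I)
(12648 + g)/(Q(-48, 181) - 15761) = (12648 + 4*I*√541)/((181² + 109*181 + 109*(-48) + 181*(-48)) - 15761) = (12648 + 4*I*√541)/((32761 + 19729 - 5232 - 8688) - 15761) = (12648 + 4*I*√541)/(38570 - 15761) = (12648 + 4*I*√541)/22809 = (12648 + 4*I*√541)*(1/22809) = 4216/7603 + 4*I*√541/22809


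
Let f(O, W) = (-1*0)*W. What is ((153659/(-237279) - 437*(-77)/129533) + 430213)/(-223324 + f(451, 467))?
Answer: -13222782837430415/6863966026930068 ≈ -1.9264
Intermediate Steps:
f(O, W) = 0 (f(O, W) = 0*W = 0)
((153659/(-237279) - 437*(-77)/129533) + 430213)/(-223324 + f(451, 467)) = ((153659/(-237279) - 437*(-77)/129533) + 430213)/(-223324 + 0) = ((153659*(-1/237279) + 33649*(1/129533)) + 430213)/(-223324) = ((-153659/237279 + 33649/129533) + 430213)*(-1/223324) = (-11919710176/30735460707 + 430213)*(-1/223324) = (13222782837430415/30735460707)*(-1/223324) = -13222782837430415/6863966026930068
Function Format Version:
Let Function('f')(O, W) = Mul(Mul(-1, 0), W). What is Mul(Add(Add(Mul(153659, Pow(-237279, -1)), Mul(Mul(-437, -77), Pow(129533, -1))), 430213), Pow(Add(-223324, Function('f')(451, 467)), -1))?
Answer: Rational(-13222782837430415, 6863966026930068) ≈ -1.9264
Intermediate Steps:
Function('f')(O, W) = 0 (Function('f')(O, W) = Mul(0, W) = 0)
Mul(Add(Add(Mul(153659, Pow(-237279, -1)), Mul(Mul(-437, -77), Pow(129533, -1))), 430213), Pow(Add(-223324, Function('f')(451, 467)), -1)) = Mul(Add(Add(Mul(153659, Pow(-237279, -1)), Mul(Mul(-437, -77), Pow(129533, -1))), 430213), Pow(Add(-223324, 0), -1)) = Mul(Add(Add(Mul(153659, Rational(-1, 237279)), Mul(33649, Rational(1, 129533))), 430213), Pow(-223324, -1)) = Mul(Add(Add(Rational(-153659, 237279), Rational(33649, 129533)), 430213), Rational(-1, 223324)) = Mul(Add(Rational(-11919710176, 30735460707), 430213), Rational(-1, 223324)) = Mul(Rational(13222782837430415, 30735460707), Rational(-1, 223324)) = Rational(-13222782837430415, 6863966026930068)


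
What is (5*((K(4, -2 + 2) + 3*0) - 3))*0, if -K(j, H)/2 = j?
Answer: 0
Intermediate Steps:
K(j, H) = -2*j
(5*((K(4, -2 + 2) + 3*0) - 3))*0 = (5*((-2*4 + 3*0) - 3))*0 = (5*((-8 + 0) - 3))*0 = (5*(-8 - 3))*0 = (5*(-11))*0 = -55*0 = 0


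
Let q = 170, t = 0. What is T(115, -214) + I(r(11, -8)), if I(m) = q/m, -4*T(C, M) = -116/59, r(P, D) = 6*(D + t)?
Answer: -4319/1416 ≈ -3.0501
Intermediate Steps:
r(P, D) = 6*D (r(P, D) = 6*(D + 0) = 6*D)
T(C, M) = 29/59 (T(C, M) = -(-29)/59 = -¼*(-116/59) = 29/59)
I(m) = 170/m
T(115, -214) + I(r(11, -8)) = 29/59 + 170/((6*(-8))) = 29/59 + 170/(-48) = 29/59 + 170*(-1/48) = 29/59 - 85/24 = -4319/1416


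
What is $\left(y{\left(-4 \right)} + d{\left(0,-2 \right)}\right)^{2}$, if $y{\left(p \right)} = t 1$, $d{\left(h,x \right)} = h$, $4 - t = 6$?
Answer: $4$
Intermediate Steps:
$t = -2$ ($t = 4 - 6 = -2$)
$y{\left(p \right)} = -2$ ($y{\left(p \right)} = \left(-2\right) 1 = -2$)
$\left(y{\left(-4 \right)} + d{\left(0,-2 \right)}\right)^{2} = \left(-2 + 0\right)^{2} = \left(-2\right)^{2} = 4$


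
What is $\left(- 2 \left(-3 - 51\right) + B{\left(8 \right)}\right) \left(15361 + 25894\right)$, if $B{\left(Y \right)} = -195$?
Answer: $-3589185$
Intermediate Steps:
$\left(- 2 \left(-3 - 51\right) + B{\left(8 \right)}\right) \left(15361 + 25894\right) = \left(- 2 \left(-3 - 51\right) - 195\right) \left(15361 + 25894\right) = \left(\left(-2\right) \left(-54\right) - 195\right) 41255 = \left(108 - 195\right) 41255 = \left(-87\right) 41255 = -3589185$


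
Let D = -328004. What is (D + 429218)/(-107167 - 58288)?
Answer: -101214/165455 ≈ -0.61173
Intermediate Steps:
(D + 429218)/(-107167 - 58288) = (-328004 + 429218)/(-107167 - 58288) = 101214/(-165455) = 101214*(-1/165455) = -101214/165455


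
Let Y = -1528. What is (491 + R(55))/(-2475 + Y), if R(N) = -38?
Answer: -453/4003 ≈ -0.11317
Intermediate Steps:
(491 + R(55))/(-2475 + Y) = (491 - 38)/(-2475 - 1528) = 453/(-4003) = 453*(-1/4003) = -453/4003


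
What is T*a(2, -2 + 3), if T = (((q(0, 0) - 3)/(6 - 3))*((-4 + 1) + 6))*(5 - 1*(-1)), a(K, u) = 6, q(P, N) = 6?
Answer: 108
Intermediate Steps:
T = 18 (T = (((6 - 3)/(6 - 3))*((-4 + 1) + 6))*(5 - 1*(-1)) = ((3/3)*(-3 + 6))*(5 + 1) = ((3*(⅓))*3)*6 = (1*3)*6 = 3*6 = 18)
T*a(2, -2 + 3) = 18*6 = 108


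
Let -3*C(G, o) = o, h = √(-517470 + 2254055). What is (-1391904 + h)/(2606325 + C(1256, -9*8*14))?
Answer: -5728/10727 + √1736585/2606661 ≈ -0.53347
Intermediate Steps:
h = √1736585 ≈ 1317.8
C(G, o) = -o/3
(-1391904 + h)/(2606325 + C(1256, -9*8*14)) = (-1391904 + √1736585)/(2606325 - (-9*8)*14/3) = (-1391904 + √1736585)/(2606325 - (-24)*14) = (-1391904 + √1736585)/(2606325 - ⅓*(-1008)) = (-1391904 + √1736585)/(2606325 + 336) = (-1391904 + √1736585)/2606661 = (-1391904 + √1736585)*(1/2606661) = -5728/10727 + √1736585/2606661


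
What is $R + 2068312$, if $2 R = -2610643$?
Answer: $\frac{1525981}{2} \approx 7.6299 \cdot 10^{5}$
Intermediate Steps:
$R = - \frac{2610643}{2}$ ($R = \frac{1}{2} \left(-2610643\right) = - \frac{2610643}{2} \approx -1.3053 \cdot 10^{6}$)
$R + 2068312 = - \frac{2610643}{2} + 2068312 = \frac{1525981}{2}$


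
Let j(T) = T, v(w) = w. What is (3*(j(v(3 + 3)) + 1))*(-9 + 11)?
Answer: 42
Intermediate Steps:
(3*(j(v(3 + 3)) + 1))*(-9 + 11) = (3*((3 + 3) + 1))*(-9 + 11) = (3*(6 + 1))*2 = (3*7)*2 = 21*2 = 42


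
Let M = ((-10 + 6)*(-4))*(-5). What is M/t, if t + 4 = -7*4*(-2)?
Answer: -20/13 ≈ -1.5385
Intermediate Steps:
M = -80 (M = -4*(-4)*(-5) = 16*(-5) = -80)
t = 52 (t = -4 - 7*4*(-2) = -4 - 28*(-2) = -4 + 56 = 52)
M/t = -80/52 = -80*1/52 = -20/13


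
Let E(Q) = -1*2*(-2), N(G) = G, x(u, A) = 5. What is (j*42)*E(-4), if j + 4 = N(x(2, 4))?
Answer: 168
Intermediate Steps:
j = 1 (j = -4 + 5 = 1)
E(Q) = 4 (E(Q) = -2*(-2) = 4)
(j*42)*E(-4) = (1*42)*4 = 42*4 = 168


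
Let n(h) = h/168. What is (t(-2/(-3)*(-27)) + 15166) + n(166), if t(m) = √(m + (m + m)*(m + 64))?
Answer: 1274027/84 + 3*I*√186 ≈ 15167.0 + 40.915*I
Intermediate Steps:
t(m) = √(m + 2*m*(64 + m)) (t(m) = √(m + (2*m)*(64 + m)) = √(m + 2*m*(64 + m)))
n(h) = h/168 (n(h) = h*(1/168) = h/168)
(t(-2/(-3)*(-27)) + 15166) + n(166) = (√((-2/(-3)*(-27))*(129 + 2*(-2/(-3)*(-27)))) + 15166) + (1/168)*166 = (√((-2*(-⅓)*(-27))*(129 + 2*(-2*(-⅓)*(-27)))) + 15166) + 83/84 = (√(((⅔)*(-27))*(129 + 2*((⅔)*(-27)))) + 15166) + 83/84 = (√(-18*(129 + 2*(-18))) + 15166) + 83/84 = (√(-18*(129 - 36)) + 15166) + 83/84 = (√(-18*93) + 15166) + 83/84 = (√(-1674) + 15166) + 83/84 = (3*I*√186 + 15166) + 83/84 = (15166 + 3*I*√186) + 83/84 = 1274027/84 + 3*I*√186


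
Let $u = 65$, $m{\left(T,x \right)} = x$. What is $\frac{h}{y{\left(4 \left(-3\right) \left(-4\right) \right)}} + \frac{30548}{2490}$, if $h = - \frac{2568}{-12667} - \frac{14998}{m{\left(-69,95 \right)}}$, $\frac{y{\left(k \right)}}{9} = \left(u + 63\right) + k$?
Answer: $\frac{962600370329}{79104401640} \approx 12.169$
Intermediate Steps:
$y{\left(k \right)} = 1152 + 9 k$ ($y{\left(k \right)} = 9 \left(\left(65 + 63\right) + k\right) = 9 \left(128 + k\right) = 1152 + 9 k$)
$h = - \frac{189735706}{1203365}$ ($h = - \frac{2568}{-12667} - \frac{14998}{95} = \left(-2568\right) \left(- \frac{1}{12667}\right) - \frac{14998}{95} = \frac{2568}{12667} - \frac{14998}{95} = - \frac{189735706}{1203365} \approx -157.67$)
$\frac{h}{y{\left(4 \left(-3\right) \left(-4\right) \right)}} + \frac{30548}{2490} = - \frac{189735706}{1203365 \left(1152 + 9 \cdot 4 \left(-3\right) \left(-4\right)\right)} + \frac{30548}{2490} = - \frac{189735706}{1203365 \left(1152 + 9 \left(\left(-12\right) \left(-4\right)\right)\right)} + 30548 \cdot \frac{1}{2490} = - \frac{189735706}{1203365 \left(1152 + 9 \cdot 48\right)} + \frac{15274}{1245} = - \frac{189735706}{1203365 \left(1152 + 432\right)} + \frac{15274}{1245} = - \frac{189735706}{1203365 \cdot 1584} + \frac{15274}{1245} = \left(- \frac{189735706}{1203365}\right) \frac{1}{1584} + \frac{15274}{1245} = - \frac{94867853}{953065080} + \frac{15274}{1245} = \frac{962600370329}{79104401640}$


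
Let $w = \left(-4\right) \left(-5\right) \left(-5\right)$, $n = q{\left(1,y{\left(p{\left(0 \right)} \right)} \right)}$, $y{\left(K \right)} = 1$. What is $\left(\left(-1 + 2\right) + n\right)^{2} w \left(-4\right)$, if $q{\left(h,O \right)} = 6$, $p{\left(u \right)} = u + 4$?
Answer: $19600$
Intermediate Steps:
$p{\left(u \right)} = 4 + u$
$n = 6$
$w = -100$ ($w = 20 \left(-5\right) = -100$)
$\left(\left(-1 + 2\right) + n\right)^{2} w \left(-4\right) = \left(\left(-1 + 2\right) + 6\right)^{2} \left(-100\right) \left(-4\right) = \left(1 + 6\right)^{2} \left(-100\right) \left(-4\right) = 7^{2} \left(-100\right) \left(-4\right) = 49 \left(-100\right) \left(-4\right) = \left(-4900\right) \left(-4\right) = 19600$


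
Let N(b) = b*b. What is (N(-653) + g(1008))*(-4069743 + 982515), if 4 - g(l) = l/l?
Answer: -1316431065936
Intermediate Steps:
g(l) = 3 (g(l) = 4 - l/l = 4 - 1*1 = 4 - 1 = 3)
N(b) = b²
(N(-653) + g(1008))*(-4069743 + 982515) = ((-653)² + 3)*(-4069743 + 982515) = (426409 + 3)*(-3087228) = 426412*(-3087228) = -1316431065936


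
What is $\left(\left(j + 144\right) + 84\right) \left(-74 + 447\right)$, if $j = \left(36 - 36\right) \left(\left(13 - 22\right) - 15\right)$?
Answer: $85044$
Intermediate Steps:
$j = 0$ ($j = 0 \left(-9 - 15\right) = 0 \left(-24\right) = 0$)
$\left(\left(j + 144\right) + 84\right) \left(-74 + 447\right) = \left(\left(0 + 144\right) + 84\right) \left(-74 + 447\right) = \left(144 + 84\right) 373 = 228 \cdot 373 = 85044$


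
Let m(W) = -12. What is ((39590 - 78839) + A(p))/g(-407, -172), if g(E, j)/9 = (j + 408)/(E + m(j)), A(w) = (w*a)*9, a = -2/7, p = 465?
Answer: 13180483/1652 ≈ 7978.5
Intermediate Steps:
a = -2/7 (a = -2*⅐ = -2/7 ≈ -0.28571)
A(w) = -18*w/7 (A(w) = (w*(-2/7))*9 = -2*w/7*9 = -18*w/7)
g(E, j) = 9*(408 + j)/(-12 + E) (g(E, j) = 9*((j + 408)/(E - 12)) = 9*((408 + j)/(-12 + E)) = 9*(408 + j)/(-12 + E))
((39590 - 78839) + A(p))/g(-407, -172) = ((39590 - 78839) - 18/7*465)/((9*(408 - 172)/(-12 - 407))) = (-39249 - 8370/7)/((9*236/(-419))) = -283113/(7*(9*(-1/419)*236)) = -283113/(7*(-2124/419)) = -283113/7*(-419/2124) = 13180483/1652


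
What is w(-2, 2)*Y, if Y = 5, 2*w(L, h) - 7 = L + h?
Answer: 35/2 ≈ 17.500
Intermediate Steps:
w(L, h) = 7/2 + L/2 + h/2 (w(L, h) = 7/2 + (L + h)/2 = 7/2 + (L/2 + h/2) = 7/2 + L/2 + h/2)
w(-2, 2)*Y = (7/2 + (1/2)*(-2) + (1/2)*2)*5 = (7/2 - 1 + 1)*5 = (7/2)*5 = 35/2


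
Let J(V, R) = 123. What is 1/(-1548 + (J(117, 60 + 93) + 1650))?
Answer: 1/225 ≈ 0.0044444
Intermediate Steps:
1/(-1548 + (J(117, 60 + 93) + 1650)) = 1/(-1548 + (123 + 1650)) = 1/(-1548 + 1773) = 1/225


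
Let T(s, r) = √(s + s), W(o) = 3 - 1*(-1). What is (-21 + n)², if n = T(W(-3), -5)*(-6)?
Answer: 729 + 504*√2 ≈ 1441.8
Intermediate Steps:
W(o) = 4 (W(o) = 3 + 1 = 4)
T(s, r) = √2*√s (T(s, r) = √(2*s) = √2*√s)
n = -12*√2 (n = (√2*√4)*(-6) = (√2*2)*(-6) = (2*√2)*(-6) = -12*√2 ≈ -16.971)
(-21 + n)² = (-21 - 12*√2)²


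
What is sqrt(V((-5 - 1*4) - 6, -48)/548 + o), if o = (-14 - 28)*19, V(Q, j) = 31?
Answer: I*sqrt(59906401)/274 ≈ 28.248*I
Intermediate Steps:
o = -798 (o = -42*19 = -798)
sqrt(V((-5 - 1*4) - 6, -48)/548 + o) = sqrt(31/548 - 798) = sqrt(-437273/548) = I*sqrt(59906401)/274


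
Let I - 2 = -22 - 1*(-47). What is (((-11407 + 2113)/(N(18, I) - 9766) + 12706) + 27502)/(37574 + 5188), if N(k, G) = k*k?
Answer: 189826615/201879402 ≈ 0.94030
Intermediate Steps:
I = 27 (I = 2 + (-22 - 1*(-47)) = 2 + (-22 + 47) = 2 + 25 = 27)
N(k, G) = k**2
(((-11407 + 2113)/(N(18, I) - 9766) + 12706) + 27502)/(37574 + 5188) = (((-11407 + 2113)/(18**2 - 9766) + 12706) + 27502)/(37574 + 5188) = ((-9294/(324 - 9766) + 12706) + 27502)/42762 = ((-9294/(-9442) + 12706) + 27502)*(1/42762) = ((-9294*(-1/9442) + 12706) + 27502)*(1/42762) = ((4647/4721 + 12706) + 27502)*(1/42762) = (59989673/4721 + 27502)*(1/42762) = (189826615/4721)*(1/42762) = 189826615/201879402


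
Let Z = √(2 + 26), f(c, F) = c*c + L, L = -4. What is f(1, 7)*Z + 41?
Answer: 41 - 6*√7 ≈ 25.125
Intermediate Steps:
f(c, F) = -4 + c² (f(c, F) = c*c - 4 = c² - 4 = -4 + c²)
Z = 2*√7 (Z = √28 = 2*√7 ≈ 5.2915)
f(1, 7)*Z + 41 = (-4 + 1²)*(2*√7) + 41 = (-4 + 1)*(2*√7) + 41 = -6*√7 + 41 = 41 - 6*√7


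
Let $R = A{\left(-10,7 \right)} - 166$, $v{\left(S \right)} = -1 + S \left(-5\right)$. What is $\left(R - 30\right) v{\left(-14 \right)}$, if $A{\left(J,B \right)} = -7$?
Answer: $-14007$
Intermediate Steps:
$v{\left(S \right)} = -1 - 5 S$
$R = -173$ ($R = -7 - 166 = -173$)
$\left(R - 30\right) v{\left(-14 \right)} = \left(-173 - 30\right) \left(-1 - -70\right) = - 203 \left(-1 + 70\right) = \left(-203\right) 69 = -14007$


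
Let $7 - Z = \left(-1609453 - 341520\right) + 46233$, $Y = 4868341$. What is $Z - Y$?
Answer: $-2963594$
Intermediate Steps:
$Z = 1904747$ ($Z = 7 - \left(\left(-1609453 - 341520\right) + 46233\right) = 7 - \left(-1950973 + 46233\right) = 7 - -1904740 = 7 + 1904740 = 1904747$)
$Z - Y = 1904747 - 4868341 = -2963594$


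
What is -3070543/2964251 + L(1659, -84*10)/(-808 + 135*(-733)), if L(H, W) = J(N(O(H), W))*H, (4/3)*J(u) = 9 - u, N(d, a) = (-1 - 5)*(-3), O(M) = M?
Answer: -1092528630193/1182890290052 ≈ -0.92361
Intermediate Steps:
N(d, a) = 18 (N(d, a) = -6*(-3) = 18)
J(u) = 27/4 - 3*u/4 (J(u) = 3*(9 - u)/4 = 27/4 - 3*u/4)
L(H, W) = -27*H/4 (L(H, W) = (27/4 - 3/4*18)*H = (27/4 - 27/2)*H = -27*H/4)
-3070543/2964251 + L(1659, -84*10)/(-808 + 135*(-733)) = -3070543/2964251 + (-27/4*1659)/(-808 + 135*(-733)) = -3070543*1/2964251 - 44793/(4*(-808 - 98955)) = -3070543/2964251 - 44793/4/(-99763) = -3070543/2964251 - 44793/4*(-1/99763) = -3070543/2964251 + 44793/399052 = -1092528630193/1182890290052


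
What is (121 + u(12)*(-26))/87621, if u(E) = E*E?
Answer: -3623/87621 ≈ -0.041349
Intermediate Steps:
u(E) = E²
(121 + u(12)*(-26))/87621 = (121 + 12²*(-26))/87621 = (121 + 144*(-26))*(1/87621) = (121 - 3744)*(1/87621) = -3623*1/87621 = -3623/87621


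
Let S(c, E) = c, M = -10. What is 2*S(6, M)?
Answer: 12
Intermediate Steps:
2*S(6, M) = 2*6 = 12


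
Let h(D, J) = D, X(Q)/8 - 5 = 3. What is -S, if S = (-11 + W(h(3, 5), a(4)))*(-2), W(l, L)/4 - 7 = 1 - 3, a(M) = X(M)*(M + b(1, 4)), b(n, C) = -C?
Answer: 18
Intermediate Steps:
X(Q) = 64 (X(Q) = 40 + 8*3 = 40 + 24 = 64)
a(M) = -256 + 64*M (a(M) = 64*(M - 1*4) = 64*(M - 4) = 64*(-4 + M) = -256 + 64*M)
W(l, L) = 20 (W(l, L) = 28 + 4*(1 - 3) = 28 + 4*(-2) = 28 - 8 = 20)
S = -18 (S = (-11 + 20)*(-2) = 9*(-2) = -18)
-S = -1*(-18) = 18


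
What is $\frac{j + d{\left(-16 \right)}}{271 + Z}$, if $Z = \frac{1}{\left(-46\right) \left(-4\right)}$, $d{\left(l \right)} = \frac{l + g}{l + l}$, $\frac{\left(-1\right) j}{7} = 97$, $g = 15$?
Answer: $- \frac{499721}{199460} \approx -2.5054$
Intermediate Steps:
$j = -679$ ($j = \left(-7\right) 97 = -679$)
$d{\left(l \right)} = \frac{15 + l}{2 l}$ ($d{\left(l \right)} = \frac{l + 15}{l + l} = \frac{15 + l}{2 l}$)
$Z = \frac{1}{184} \approx 0.0054348$
$\frac{j + d{\left(-16 \right)}}{271 + Z} = \frac{-679 + \frac{15 - 16}{2 \left(-16\right)}}{271 + \frac{1}{184}} = \frac{-679 + \frac{1}{2} \left(- \frac{1}{16}\right) \left(-1\right)}{\frac{49865}{184}} = \left(-679 + \frac{1}{32}\right) \frac{184}{49865} = \left(- \frac{21727}{32}\right) \frac{184}{49865} = - \frac{499721}{199460}$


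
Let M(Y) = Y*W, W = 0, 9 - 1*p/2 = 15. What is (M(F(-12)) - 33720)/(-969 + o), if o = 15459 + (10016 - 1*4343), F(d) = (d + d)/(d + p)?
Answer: -11240/6721 ≈ -1.6724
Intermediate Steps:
p = -12 (p = 18 - 2*15 = 18 - 30 = -12)
F(d) = 2*d/(-12 + d) (F(d) = (d + d)/(d - 12) = (2*d)/(-12 + d) = 2*d/(-12 + d))
o = 21132 (o = 15459 + (10016 - 4343) = 15459 + 5673 = 21132)
M(Y) = 0 (M(Y) = Y*0 = 0)
(M(F(-12)) - 33720)/(-969 + o) = (0 - 33720)/(-969 + 21132) = -33720/20163 = -33720*1/20163 = -11240/6721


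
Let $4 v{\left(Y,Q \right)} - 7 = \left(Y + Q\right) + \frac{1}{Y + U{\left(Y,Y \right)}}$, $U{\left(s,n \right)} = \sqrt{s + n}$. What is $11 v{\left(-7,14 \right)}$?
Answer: $\frac{1375}{36} - \frac{11 i \sqrt{14}}{252} \approx 38.194 - 0.16333 i$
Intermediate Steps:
$U{\left(s,n \right)} = \sqrt{n + s}$
$v{\left(Y,Q \right)} = \frac{7}{4} + \frac{Q}{4} + \frac{Y}{4} + \frac{1}{4 \left(Y + \sqrt{2} \sqrt{Y}\right)}$ ($v{\left(Y,Q \right)} = \frac{7}{4} + \frac{\left(Y + Q\right) + \frac{1}{Y + \sqrt{Y + Y}}}{4} = \frac{7}{4} + \frac{\left(Q + Y\right) + \frac{1}{Y + \sqrt{2 Y}}}{4} = \frac{7}{4} + \frac{\left(Q + Y\right) + \frac{1}{Y + \sqrt{2} \sqrt{Y}}}{4} = \frac{7}{4} + \frac{Q + Y + \frac{1}{Y + \sqrt{2} \sqrt{Y}}}{4} = \frac{7}{4} + \left(\frac{Q}{4} + \frac{Y}{4} + \frac{1}{4 \left(Y + \sqrt{2} \sqrt{Y}\right)}\right) = \frac{7}{4} + \frac{Q}{4} + \frac{Y}{4} + \frac{1}{4 \left(Y + \sqrt{2} \sqrt{Y}\right)}$)
$11 v{\left(-7,14 \right)} = 11 \frac{1 + \left(-7\right)^{2} + 7 \left(-7\right) + 14 \left(-7\right) + \sqrt{2} \left(-7\right)^{\frac{3}{2}} + 7 \sqrt{2} \sqrt{-7} + 14 \sqrt{2} \sqrt{-7}}{4 \left(-7 + \sqrt{2} \sqrt{-7}\right)} = 11 \frac{1 + 49 - 49 - 98 + \sqrt{2} \left(- 7 i \sqrt{7}\right) + 7 \sqrt{2} i \sqrt{7} + 14 \sqrt{2} i \sqrt{7}}{4 \left(-7 + \sqrt{2} i \sqrt{7}\right)} = 11 \frac{1 + 49 - 49 - 98 - 7 i \sqrt{14} + 7 i \sqrt{14} + 14 i \sqrt{14}}{4 \left(-7 + i \sqrt{14}\right)} = 11 \frac{-97 + 14 i \sqrt{14}}{4 \left(-7 + i \sqrt{14}\right)} = \frac{11 \left(-97 + 14 i \sqrt{14}\right)}{4 \left(-7 + i \sqrt{14}\right)}$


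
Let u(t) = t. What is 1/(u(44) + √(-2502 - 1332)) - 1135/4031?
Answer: 3*(-1135*√426 + 15303*I)/(4031*(-44*I + 3*√426)) ≈ -0.27394 - 0.010731*I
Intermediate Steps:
1/(u(44) + √(-2502 - 1332)) - 1135/4031 = 1/(44 + √(-2502 - 1332)) - 1135/4031 = 1/(44 + √(-3834)) - 1135/4031 = 1/(44 + 3*I*√426) - 1*1135/4031 = 1/(44 + 3*I*√426) - 1135/4031 = -1135/4031 + 1/(44 + 3*I*√426)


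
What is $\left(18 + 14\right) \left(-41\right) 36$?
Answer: $-47232$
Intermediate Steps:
$\left(18 + 14\right) \left(-41\right) 36 = 32 \left(-41\right) 36 = \left(-1312\right) 36 = -47232$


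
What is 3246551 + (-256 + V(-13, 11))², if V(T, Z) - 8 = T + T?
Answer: 3321627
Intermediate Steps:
V(T, Z) = 8 + 2*T (V(T, Z) = 8 + (T + T) = 8 + 2*T)
3246551 + (-256 + V(-13, 11))² = 3246551 + (-256 + (8 + 2*(-13)))² = 3246551 + (-256 + (8 - 26))² = 3246551 + (-256 - 18)² = 3246551 + (-274)² = 3246551 + 75076 = 3321627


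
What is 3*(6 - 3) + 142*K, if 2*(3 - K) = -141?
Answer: 10446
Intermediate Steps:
K = 147/2 (K = 3 - 1/2*(-141) = 3 + 141/2 = 147/2 ≈ 73.500)
3*(6 - 3) + 142*K = 3*(6 - 3) + 142*(147/2) = 3*3 + 10437 = 9 + 10437 = 10446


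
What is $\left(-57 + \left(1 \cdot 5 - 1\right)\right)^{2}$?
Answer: $2809$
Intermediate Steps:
$\left(-57 + \left(1 \cdot 5 - 1\right)\right)^{2} = \left(-57 + \left(5 - 1\right)\right)^{2} = \left(-57 + 4\right)^{2} = \left(-53\right)^{2} = 2809$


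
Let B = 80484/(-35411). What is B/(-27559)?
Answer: 80484/975891749 ≈ 8.2472e-5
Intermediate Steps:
B = -80484/35411 (B = 80484*(-1/35411) = -80484/35411 ≈ -2.2729)
B/(-27559) = -80484/35411/(-27559) = -80484/35411*(-1/27559) = 80484/975891749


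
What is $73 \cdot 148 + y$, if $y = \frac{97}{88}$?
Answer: $\frac{950849}{88} \approx 10805.0$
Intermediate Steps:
$y = \frac{97}{88}$ ($y = 97 \cdot \frac{1}{88} = \frac{97}{88} \approx 1.1023$)
$73 \cdot 148 + y = 73 \cdot 148 + \frac{97}{88} = 10804 + \frac{97}{88} = \frac{950849}{88}$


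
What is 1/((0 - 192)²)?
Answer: 1/36864 ≈ 2.7127e-5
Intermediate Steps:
1/((0 - 192)²) = 1/((-192)²) = 1/36864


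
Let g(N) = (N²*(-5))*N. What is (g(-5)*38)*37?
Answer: 878750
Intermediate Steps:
g(N) = -5*N³ (g(N) = (-5*N²)*N = -5*N³)
(g(-5)*38)*37 = (-5*(-5)³*38)*37 = (-5*(-125)*38)*37 = (625*38)*37 = 23750*37 = 878750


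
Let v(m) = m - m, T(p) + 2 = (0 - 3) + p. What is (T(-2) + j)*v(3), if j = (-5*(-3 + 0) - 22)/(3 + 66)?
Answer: 0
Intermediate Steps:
T(p) = -5 + p (T(p) = -2 + ((0 - 3) + p) = -2 + (-3 + p) = -5 + p)
v(m) = 0
j = -7/69 (j = (-5*(-3) - 22)/69 = (15 - 22)*(1/69) = -7*1/69 = -7/69 ≈ -0.10145)
(T(-2) + j)*v(3) = ((-5 - 2) - 7/69)*0 = (-7 - 7/69)*0 = -490/69*0 = 0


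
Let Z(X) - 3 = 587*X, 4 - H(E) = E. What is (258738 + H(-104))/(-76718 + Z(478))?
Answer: 86282/67957 ≈ 1.2697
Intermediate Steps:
H(E) = 4 - E
Z(X) = 3 + 587*X
(258738 + H(-104))/(-76718 + Z(478)) = (258738 + (4 - 1*(-104)))/(-76718 + (3 + 587*478)) = (258738 + (4 + 104))/(-76718 + (3 + 280586)) = (258738 + 108)/(-76718 + 280589) = 258846/203871 = 258846*(1/203871) = 86282/67957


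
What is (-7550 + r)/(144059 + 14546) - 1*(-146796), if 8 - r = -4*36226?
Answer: 23282716942/158605 ≈ 1.4680e+5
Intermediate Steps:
r = 144912 (r = 8 - (-4)*36226 = 8 - 1*(-144904) = 8 + 144904 = 144912)
(-7550 + r)/(144059 + 14546) - 1*(-146796) = (-7550 + 144912)/(144059 + 14546) - 1*(-146796) = 137362/158605 + 146796 = 23282716942/158605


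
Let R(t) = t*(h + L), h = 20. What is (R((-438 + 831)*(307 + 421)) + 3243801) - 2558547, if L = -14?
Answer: 2401878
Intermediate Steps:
R(t) = 6*t (R(t) = t*(20 - 14) = t*6 = 6*t)
(R((-438 + 831)*(307 + 421)) + 3243801) - 2558547 = (6*((-438 + 831)*(307 + 421)) + 3243801) - 2558547 = (6*(393*728) + 3243801) - 2558547 = (6*286104 + 3243801) - 2558547 = (1716624 + 3243801) - 2558547 = 4960425 - 2558547 = 2401878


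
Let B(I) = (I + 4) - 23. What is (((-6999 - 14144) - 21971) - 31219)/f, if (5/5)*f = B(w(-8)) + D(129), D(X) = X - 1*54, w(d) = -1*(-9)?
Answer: -74333/65 ≈ -1143.6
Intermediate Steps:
w(d) = 9
D(X) = -54 + X (D(X) = X - 54 = -54 + X)
B(I) = -19 + I (B(I) = (4 + I) - 23 = -19 + I)
f = 65 (f = (-19 + 9) + (-54 + 129) = -10 + 75 = 65)
(((-6999 - 14144) - 21971) - 31219)/f = (((-6999 - 14144) - 21971) - 31219)/65 = ((-21143 - 21971) - 31219)*(1/65) = (-43114 - 31219)*(1/65) = -74333*1/65 = -74333/65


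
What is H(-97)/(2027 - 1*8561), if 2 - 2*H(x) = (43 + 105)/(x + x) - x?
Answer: 277/38412 ≈ 0.0072113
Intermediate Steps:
H(x) = 1 + x/2 - 37/x (H(x) = 1 - ((43 + 105)/(x + x) - x)/2 = 1 - (148/((2*x)) - x)/2 = 1 - (148*(1/(2*x)) - x)/2 = 1 - (74/x - x)/2 = 1 - (-x + 74/x)/2 = 1 + (x/2 - 37/x) = 1 + x/2 - 37/x)
H(-97)/(2027 - 1*8561) = (1 + (½)*(-97) - 37/(-97))/(2027 - 1*8561) = (1 - 97/2 - 37*(-1/97))/(2027 - 8561) = (1 - 97/2 + 37/97)/(-6534) = -9141/194*(-1/6534) = 277/38412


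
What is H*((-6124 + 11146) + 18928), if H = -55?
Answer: -1317250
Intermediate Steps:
H*((-6124 + 11146) + 18928) = -55*((-6124 + 11146) + 18928) = -55*(5022 + 18928) = -55*23950 = -1317250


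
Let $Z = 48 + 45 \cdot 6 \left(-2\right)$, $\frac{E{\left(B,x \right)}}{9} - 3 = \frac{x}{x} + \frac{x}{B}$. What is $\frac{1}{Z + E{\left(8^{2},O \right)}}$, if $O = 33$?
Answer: $- \frac{64}{28887} \approx -0.0022155$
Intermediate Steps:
$E{\left(B,x \right)} = 36 + \frac{9 x}{B}$ ($E{\left(B,x \right)} = 27 + 9 \left(\frac{x}{x} + \frac{x}{B}\right) = 27 + 9 \left(1 + \frac{x}{B}\right) = 27 + \left(9 + \frac{9 x}{B}\right) = 36 + \frac{9 x}{B}$)
$Z = -492$ ($Z = 48 + 45 \left(-12\right) = 48 - 540 = -492$)
$\frac{1}{Z + E{\left(8^{2},O \right)}} = \frac{1}{-492 + \left(36 + 9 \cdot 33 \frac{1}{8^{2}}\right)} = \frac{1}{-492 + \left(36 + 9 \cdot 33 \cdot \frac{1}{64}\right)} = \frac{1}{-492 + \left(36 + \frac{297}{64}\right)} = \frac{1}{-492 + \frac{2601}{64}} = \frac{1}{- \frac{28887}{64}} = - \frac{64}{28887}$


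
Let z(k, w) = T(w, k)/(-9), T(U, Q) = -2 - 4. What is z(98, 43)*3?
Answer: 2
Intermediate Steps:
T(U, Q) = -6
z(k, w) = ⅔ (z(k, w) = -6/(-9) = -6*(-⅑) = ⅔)
z(98, 43)*3 = (⅔)*3 = 2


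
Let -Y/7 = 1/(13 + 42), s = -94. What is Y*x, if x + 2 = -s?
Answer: -644/55 ≈ -11.709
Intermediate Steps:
x = 92 (x = -2 - 1*(-94) = -2 + 94 = 92)
Y = -7/55 (Y = -7/(13 + 42) = -7/55 ≈ -0.12727)
Y*x = -7/55*92 = -644/55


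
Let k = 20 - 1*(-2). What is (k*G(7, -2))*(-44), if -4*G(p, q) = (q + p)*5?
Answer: 6050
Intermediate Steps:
k = 22 (k = 20 + 2 = 22)
G(p, q) = -5*p/4 - 5*q/4 (G(p, q) = -(q + p)*5/4 = -(p + q)*5/4 = -(5*p + 5*q)/4 = -5*p/4 - 5*q/4)
(k*G(7, -2))*(-44) = (22*(-5/4*7 - 5/4*(-2)))*(-44) = (22*(-35/4 + 5/2))*(-44) = (22*(-25/4))*(-44) = -275/2*(-44) = 6050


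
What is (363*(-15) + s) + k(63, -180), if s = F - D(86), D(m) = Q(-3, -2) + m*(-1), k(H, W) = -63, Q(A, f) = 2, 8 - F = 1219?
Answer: -6635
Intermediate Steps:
F = -1211 (F = 8 - 1*1219 = 8 - 1219 = -1211)
D(m) = 2 - m (D(m) = 2 + m*(-1) = 2 - m)
s = -1127 (s = -1211 - (2 - 1*86) = -1211 - (2 - 86) = -1211 - 1*(-84) = -1211 + 84 = -1127)
(363*(-15) + s) + k(63, -180) = (363*(-15) - 1127) - 63 = (-5445 - 1127) - 63 = -6572 - 63 = -6635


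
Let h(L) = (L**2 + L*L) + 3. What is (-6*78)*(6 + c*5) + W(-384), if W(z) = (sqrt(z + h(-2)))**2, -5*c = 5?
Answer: -841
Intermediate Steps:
c = -1 (c = -1/5*5 = -1)
h(L) = 3 + 2*L**2 (h(L) = (L**2 + L**2) + 3 = 2*L**2 + 3 = 3 + 2*L**2)
W(z) = 11 + z (W(z) = (sqrt(z + (3 + 2*(-2)**2)))**2 = (sqrt(z + (3 + 2*4)))**2 = (sqrt(z + (3 + 8)))**2 = (sqrt(z + 11))**2 = (sqrt(11 + z))**2 = 11 + z)
(-6*78)*(6 + c*5) + W(-384) = (-6*78)*(6 - 1*5) + (11 - 384) = -468*(6 - 5) - 373 = -468*1 - 373 = -468 - 373 = -841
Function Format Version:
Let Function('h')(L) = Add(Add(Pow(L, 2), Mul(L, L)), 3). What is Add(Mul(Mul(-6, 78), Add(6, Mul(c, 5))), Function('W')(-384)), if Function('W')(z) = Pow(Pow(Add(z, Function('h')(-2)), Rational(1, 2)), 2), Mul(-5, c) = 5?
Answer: -841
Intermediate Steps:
c = -1 (c = Mul(Rational(-1, 5), 5) = -1)
Function('h')(L) = Add(3, Mul(2, Pow(L, 2))) (Function('h')(L) = Add(Add(Pow(L, 2), Pow(L, 2)), 3) = Add(Mul(2, Pow(L, 2)), 3) = Add(3, Mul(2, Pow(L, 2))))
Function('W')(z) = Add(11, z) (Function('W')(z) = Pow(Pow(Add(z, Add(3, Mul(2, Pow(-2, 2)))), Rational(1, 2)), 2) = Pow(Pow(Add(z, Add(3, Mul(2, 4))), Rational(1, 2)), 2) = Pow(Pow(Add(z, Add(3, 8)), Rational(1, 2)), 2) = Pow(Pow(Add(z, 11), Rational(1, 2)), 2) = Pow(Pow(Add(11, z), Rational(1, 2)), 2) = Add(11, z))
Add(Mul(Mul(-6, 78), Add(6, Mul(c, 5))), Function('W')(-384)) = Add(Mul(Mul(-6, 78), Add(6, Mul(-1, 5))), Add(11, -384)) = Add(Mul(-468, Add(6, -5)), -373) = Add(Mul(-468, 1), -373) = Add(-468, -373) = -841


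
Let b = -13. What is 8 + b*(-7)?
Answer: 99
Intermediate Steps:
8 + b*(-7) = 8 - 13*(-7) = 8 + 91 = 99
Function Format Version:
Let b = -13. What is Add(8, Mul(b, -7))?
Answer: 99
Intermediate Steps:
Add(8, Mul(b, -7)) = Add(8, Mul(-13, -7)) = Add(8, 91) = 99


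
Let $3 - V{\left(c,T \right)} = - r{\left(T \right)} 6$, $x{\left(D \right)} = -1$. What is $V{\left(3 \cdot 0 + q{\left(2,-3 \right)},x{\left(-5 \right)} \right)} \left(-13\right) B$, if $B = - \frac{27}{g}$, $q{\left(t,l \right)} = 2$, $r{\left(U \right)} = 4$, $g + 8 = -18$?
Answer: $- \frac{729}{2} \approx -364.5$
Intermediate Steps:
$g = -26$ ($g = -8 - 18 = -26$)
$V{\left(c,T \right)} = 27$ ($V{\left(c,T \right)} = 3 - \left(-1\right) 4 \cdot 6 = 3 - \left(-4\right) 6 = 3 - -24 = 3 + 24 = 27$)
$B = \frac{27}{26}$ ($B = - \frac{27}{-26} = \left(-27\right) \left(- \frac{1}{26}\right) = \frac{27}{26} \approx 1.0385$)
$V{\left(3 \cdot 0 + q{\left(2,-3 \right)},x{\left(-5 \right)} \right)} \left(-13\right) B = 27 \left(-13\right) \frac{27}{26} = \left(-351\right) \frac{27}{26} = - \frac{729}{2}$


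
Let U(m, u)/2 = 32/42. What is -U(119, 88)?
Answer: -32/21 ≈ -1.5238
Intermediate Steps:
U(m, u) = 32/21 (U(m, u) = 2*(32/42) = 2*(32*(1/42)) = 2*(16/21) = 32/21)
-U(119, 88) = -1*32/21 = -32/21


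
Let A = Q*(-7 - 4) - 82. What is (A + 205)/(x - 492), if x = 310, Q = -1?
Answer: -67/91 ≈ -0.73626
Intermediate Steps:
A = -71 (A = -(-7 - 4) - 82 = -1*(-11) - 82 = 11 - 82 = -71)
(A + 205)/(x - 492) = (-71 + 205)/(310 - 492) = 134/(-182) = 134*(-1/182) = -67/91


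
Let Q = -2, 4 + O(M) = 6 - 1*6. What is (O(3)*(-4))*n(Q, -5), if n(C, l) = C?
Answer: -32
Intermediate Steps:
O(M) = -4 (O(M) = -4 + (6 - 1*6) = -4 + (6 - 6) = -4 + 0 = -4)
(O(3)*(-4))*n(Q, -5) = -4*(-4)*(-2) = 16*(-2) = -32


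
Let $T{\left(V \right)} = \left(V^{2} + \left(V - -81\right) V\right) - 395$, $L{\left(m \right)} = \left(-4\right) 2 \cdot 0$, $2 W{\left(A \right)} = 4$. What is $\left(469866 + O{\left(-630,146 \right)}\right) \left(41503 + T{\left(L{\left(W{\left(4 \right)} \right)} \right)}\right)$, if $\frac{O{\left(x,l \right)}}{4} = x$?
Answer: $19211659368$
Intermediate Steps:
$W{\left(A \right)} = 2$ ($W{\left(A \right)} = \frac{1}{2} \cdot 4 = 2$)
$O{\left(x,l \right)} = 4 x$
$L{\left(m \right)} = 0$ ($L{\left(m \right)} = \left(-8\right) 0 = 0$)
$T{\left(V \right)} = -395 + V^{2} + V \left(81 + V\right)$ ($T{\left(V \right)} = \left(V^{2} + \left(V + 81\right) V\right) - 395 = \left(V^{2} + \left(81 + V\right) V\right) - 395 = \left(V^{2} + V \left(81 + V\right)\right) - 395 = -395 + V^{2} + V \left(81 + V\right)$)
$\left(469866 + O{\left(-630,146 \right)}\right) \left(41503 + T{\left(L{\left(W{\left(4 \right)} \right)} \right)}\right) = \left(469866 + 4 \left(-630\right)\right) \left(41503 + \left(-395 + 2 \cdot 0^{2} + 81 \cdot 0\right)\right) = \left(469866 - 2520\right) \left(41503 + \left(-395 + 2 \cdot 0 + 0\right)\right) = 467346 \left(41503 + \left(-395 + 0 + 0\right)\right) = 467346 \left(41503 - 395\right) = 467346 \cdot 41108 = 19211659368$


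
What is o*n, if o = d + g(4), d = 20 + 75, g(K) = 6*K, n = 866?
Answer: 103054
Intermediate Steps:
d = 95
o = 119 (o = 95 + 6*4 = 95 + 24 = 119)
o*n = 119*866 = 103054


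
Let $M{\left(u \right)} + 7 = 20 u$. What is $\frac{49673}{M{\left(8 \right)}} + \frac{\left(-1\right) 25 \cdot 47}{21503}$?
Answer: $\frac{1067938744}{3289959} \approx 324.61$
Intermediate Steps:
$M{\left(u \right)} = -7 + 20 u$
$\frac{49673}{M{\left(8 \right)}} + \frac{\left(-1\right) 25 \cdot 47}{21503} = \frac{49673}{-7 + 20 \cdot 8} + \frac{\left(-1\right) 25 \cdot 47}{21503} = \frac{49673}{-7 + 160} + \left(-1\right) 1175 \cdot \frac{1}{21503} = \frac{49673}{153} - \frac{1175}{21503} = \frac{1067938744}{3289959}$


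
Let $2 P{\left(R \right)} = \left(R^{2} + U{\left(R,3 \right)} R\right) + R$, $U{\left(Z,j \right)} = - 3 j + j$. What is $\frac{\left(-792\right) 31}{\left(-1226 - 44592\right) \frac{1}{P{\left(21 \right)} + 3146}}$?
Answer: $\frac{1312344}{739} \approx 1775.8$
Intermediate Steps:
$U{\left(Z,j \right)} = - 2 j$
$P{\left(R \right)} = \frac{R^{2}}{2} - \frac{5 R}{2}$ ($P{\left(R \right)} = \frac{\left(R^{2} + \left(-2\right) 3 R\right) + R}{2} = \frac{\left(R^{2} - 6 R\right) + R}{2} = \frac{R^{2} - 5 R}{2} = \frac{R^{2}}{2} - \frac{5 R}{2}$)
$\frac{\left(-792\right) 31}{\left(-1226 - 44592\right) \frac{1}{P{\left(21 \right)} + 3146}} = \frac{\left(-792\right) 31}{\left(-1226 - 44592\right) \frac{1}{\frac{1}{2} \cdot 21 \left(-5 + 21\right) + 3146}} = - \frac{24552}{\left(-45818\right) \frac{1}{\frac{1}{2} \cdot 21 \cdot 16 + 3146}} = - \frac{24552}{\left(-45818\right) \frac{1}{168 + 3146}} = - \frac{24552}{\left(-45818\right) \frac{1}{3314}} = - \frac{24552}{- \frac{22909}{1657}} = \left(-24552\right) \left(- \frac{1657}{22909}\right) = \frac{1312344}{739}$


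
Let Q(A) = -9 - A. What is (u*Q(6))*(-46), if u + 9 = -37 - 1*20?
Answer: -45540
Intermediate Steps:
u = -66 (u = -9 + (-37 - 1*20) = -9 + (-37 - 20) = -9 - 57 = -66)
(u*Q(6))*(-46) = -66*(-9 - 1*6)*(-46) = -66*(-9 - 6)*(-46) = -66*(-15)*(-46) = 990*(-46) = -45540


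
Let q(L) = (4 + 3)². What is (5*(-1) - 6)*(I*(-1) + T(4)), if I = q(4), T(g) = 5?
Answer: 484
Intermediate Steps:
q(L) = 49 (q(L) = 7² = 49)
I = 49
(5*(-1) - 6)*(I*(-1) + T(4)) = (5*(-1) - 6)*(49*(-1) + 5) = (-5 - 6)*(-49 + 5) = -11*(-44) = 484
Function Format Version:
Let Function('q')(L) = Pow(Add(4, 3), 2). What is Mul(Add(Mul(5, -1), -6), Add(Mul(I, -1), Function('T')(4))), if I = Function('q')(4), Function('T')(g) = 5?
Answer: 484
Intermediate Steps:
Function('q')(L) = 49 (Function('q')(L) = Pow(7, 2) = 49)
I = 49
Mul(Add(Mul(5, -1), -6), Add(Mul(I, -1), Function('T')(4))) = Mul(Add(Mul(5, -1), -6), Add(Mul(49, -1), 5)) = Mul(Add(-5, -6), Add(-49, 5)) = Mul(-11, -44) = 484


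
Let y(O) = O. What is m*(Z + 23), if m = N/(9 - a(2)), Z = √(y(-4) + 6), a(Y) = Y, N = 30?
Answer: 690/7 + 30*√2/7 ≈ 104.63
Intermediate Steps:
Z = √2 (Z = √(-4 + 6) = √2 ≈ 1.4142)
m = 30/7 (m = 30/(9 - 1*2) = 30/(9 - 2) = 30/7 ≈ 4.2857)
m*(Z + 23) = 30*(√2 + 23)/7 = 30*(23 + √2)/7 = 690/7 + 30*√2/7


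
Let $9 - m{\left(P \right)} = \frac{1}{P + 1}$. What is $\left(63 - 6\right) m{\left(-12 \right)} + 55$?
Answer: $\frac{6305}{11} \approx 573.18$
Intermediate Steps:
$m{\left(P \right)} = 9 - \frac{1}{1 + P}$ ($m{\left(P \right)} = 9 - \frac{1}{P + 1} = 9 - \frac{1}{1 + P}$)
$\left(63 - 6\right) m{\left(-12 \right)} + 55 = \left(63 - 6\right) \frac{8 + 9 \left(-12\right)}{1 - 12} + 55 = 57 \frac{8 - 108}{-11} + 55 = 57 \left(\left(- \frac{1}{11}\right) \left(-100\right)\right) + 55 = 57 \cdot \frac{100}{11} + 55 = \frac{5700}{11} + 55 = \frac{6305}{11}$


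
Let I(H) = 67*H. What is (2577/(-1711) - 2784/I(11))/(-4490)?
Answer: 6662673/5661921430 ≈ 0.0011768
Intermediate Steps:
(2577/(-1711) - 2784/I(11))/(-4490) = (2577/(-1711) - 2784/(67*11))/(-4490) = (2577*(-1/1711) - 2784/737)*(-1/4490) = (-2577/1711 - 2784*1/737)*(-1/4490) = (-2577/1711 - 2784/737)*(-1/4490) = -6662673/1261007*(-1/4490) = 6662673/5661921430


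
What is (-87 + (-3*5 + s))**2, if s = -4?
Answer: 11236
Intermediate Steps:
(-87 + (-3*5 + s))**2 = (-87 + (-3*5 - 4))**2 = (-87 + (-15 - 4))**2 = (-87 - 19)**2 = (-106)**2 = 11236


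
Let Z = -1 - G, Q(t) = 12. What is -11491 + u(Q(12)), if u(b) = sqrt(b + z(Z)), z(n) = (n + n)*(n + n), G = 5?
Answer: -11491 + 2*sqrt(39) ≈ -11479.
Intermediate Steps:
Z = -6 (Z = -1 - 1*5 = -1 - 5 = -6)
z(n) = 4*n**2 (z(n) = (2*n)*(2*n) = 4*n**2)
u(b) = sqrt(144 + b) (u(b) = sqrt(b + 4*(-6)**2) = sqrt(b + 4*36) = sqrt(b + 144) = sqrt(144 + b))
-11491 + u(Q(12)) = -11491 + sqrt(144 + 12) = -11491 + sqrt(156) = -11491 + 2*sqrt(39)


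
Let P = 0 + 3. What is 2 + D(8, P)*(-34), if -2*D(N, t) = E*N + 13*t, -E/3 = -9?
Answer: 4337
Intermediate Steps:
E = 27 (E = -3*(-9) = 27)
P = 3
D(N, t) = -27*N/2 - 13*t/2 (D(N, t) = -(27*N + 13*t)/2 = -(13*t + 27*N)/2 = -27*N/2 - 13*t/2)
2 + D(8, P)*(-34) = 2 + (-27/2*8 - 13/2*3)*(-34) = 2 + (-108 - 39/2)*(-34) = 2 - 255/2*(-34) = 2 + 4335 = 4337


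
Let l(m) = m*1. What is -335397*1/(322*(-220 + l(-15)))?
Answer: 335397/75670 ≈ 4.4324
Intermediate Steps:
l(m) = m
-335397*1/(322*(-220 + l(-15))) = -335397*1/(322*(-220 - 15)) = -335397/(322*(-235)) = -335397/(-75670) = -335397*(-1/75670) = 335397/75670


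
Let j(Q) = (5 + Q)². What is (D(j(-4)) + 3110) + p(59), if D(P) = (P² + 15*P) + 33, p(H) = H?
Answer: 3218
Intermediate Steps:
D(P) = 33 + P² + 15*P
(D(j(-4)) + 3110) + p(59) = ((33 + ((5 - 4)²)² + 15*(5 - 4)²) + 3110) + 59 = ((33 + (1²)² + 15*1²) + 3110) + 59 = ((33 + 1² + 15*1) + 3110) + 59 = ((33 + 1 + 15) + 3110) + 59 = (49 + 3110) + 59 = 3159 + 59 = 3218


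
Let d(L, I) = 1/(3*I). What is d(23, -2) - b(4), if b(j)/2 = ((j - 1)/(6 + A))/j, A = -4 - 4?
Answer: 7/12 ≈ 0.58333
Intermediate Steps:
A = -8
b(j) = 2*(½ - j/2)/j (b(j) = 2*(((j - 1)/(6 - 8))/j) = 2*(((-1 + j)/(-2))/j) = 2*(((-1 + j)*(-½))/j) = 2*((½ - j/2)/j) = 2*(½ - j/2)/j)
d(L, I) = 1/(3*I)
d(23, -2) - b(4) = (⅓)/(-2) - (1 - 1*4)/4 = (⅓)*(-½) - (1 - 4)/4 = -⅙ - (-3)/4 = -⅙ - 1*(-¾) = -⅙ + ¾ = 7/12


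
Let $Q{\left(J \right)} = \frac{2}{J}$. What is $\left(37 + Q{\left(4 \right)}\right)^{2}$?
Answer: $\frac{5625}{4} \approx 1406.3$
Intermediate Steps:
$\left(37 + Q{\left(4 \right)}\right)^{2} = \left(37 + \frac{2}{4}\right)^{2} = \left(37 + 2 \cdot \frac{1}{4}\right)^{2} = \left(37 + \frac{1}{2}\right)^{2} = \left(\frac{75}{2}\right)^{2} = \frac{5625}{4}$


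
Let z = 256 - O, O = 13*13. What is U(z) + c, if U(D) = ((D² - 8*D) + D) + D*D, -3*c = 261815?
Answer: -218228/3 ≈ -72743.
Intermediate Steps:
O = 169
z = 87 (z = 256 - 1*169 = 256 - 169 = 87)
c = -261815/3 (c = -⅓*261815 = -261815/3 ≈ -87272.)
U(D) = -7*D + 2*D² (U(D) = (D² - 7*D) + D² = -7*D + 2*D²)
U(z) + c = 87*(-7 + 2*87) - 261815/3 = 87*(-7 + 174) - 261815/3 = 87*167 - 261815/3 = 14529 - 261815/3 = -218228/3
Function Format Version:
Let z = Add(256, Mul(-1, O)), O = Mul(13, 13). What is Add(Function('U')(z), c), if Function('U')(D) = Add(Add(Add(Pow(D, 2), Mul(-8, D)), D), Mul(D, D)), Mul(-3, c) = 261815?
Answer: Rational(-218228, 3) ≈ -72743.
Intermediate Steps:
O = 169
z = 87 (z = Add(256, Mul(-1, 169)) = Add(256, -169) = 87)
c = Rational(-261815, 3) (c = Mul(Rational(-1, 3), 261815) = Rational(-261815, 3) ≈ -87272.)
Function('U')(D) = Add(Mul(-7, D), Mul(2, Pow(D, 2))) (Function('U')(D) = Add(Add(Pow(D, 2), Mul(-7, D)), Pow(D, 2)) = Add(Mul(-7, D), Mul(2, Pow(D, 2))))
Add(Function('U')(z), c) = Add(Mul(87, Add(-7, Mul(2, 87))), Rational(-261815, 3)) = Add(Mul(87, Add(-7, 174)), Rational(-261815, 3)) = Add(Mul(87, 167), Rational(-261815, 3)) = Add(14529, Rational(-261815, 3)) = Rational(-218228, 3)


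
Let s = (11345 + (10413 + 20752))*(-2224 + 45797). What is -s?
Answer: -1852288230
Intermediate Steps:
s = 1852288230 (s = (11345 + 31165)*43573 = 42510*43573 = 1852288230)
-s = -1*1852288230 = -1852288230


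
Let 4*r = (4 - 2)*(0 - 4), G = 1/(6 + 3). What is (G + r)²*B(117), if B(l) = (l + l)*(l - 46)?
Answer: 533494/9 ≈ 59277.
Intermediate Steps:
B(l) = 2*l*(-46 + l) (B(l) = (2*l)*(-46 + l) = 2*l*(-46 + l))
G = ⅑ (G = 1/9 = ⅑ ≈ 0.11111)
r = -2 (r = ((4 - 2)*(0 - 4))/4 = (2*(-4))/4 = (¼)*(-8) = -2)
(G + r)²*B(117) = (⅑ - 2)²*(2*117*(-46 + 117)) = (-17/9)²*(2*117*71) = (289/81)*16614 = 533494/9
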